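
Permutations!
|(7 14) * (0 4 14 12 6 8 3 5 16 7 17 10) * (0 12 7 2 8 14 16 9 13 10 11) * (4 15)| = |(0 15 4 16 2 8 3 5 9 13 10 12 6 14 17 11)| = 16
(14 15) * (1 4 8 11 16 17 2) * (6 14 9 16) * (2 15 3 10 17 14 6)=(1 4 8 11 2)(3 10 17 15 9 16 14)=[0, 4, 1, 10, 8, 5, 6, 7, 11, 16, 17, 2, 12, 13, 3, 9, 14, 15]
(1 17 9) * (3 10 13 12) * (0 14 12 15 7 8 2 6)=[14, 17, 6, 10, 4, 5, 0, 8, 2, 1, 13, 11, 3, 15, 12, 7, 16, 9]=(0 14 12 3 10 13 15 7 8 2 6)(1 17 9)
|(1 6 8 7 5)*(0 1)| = 6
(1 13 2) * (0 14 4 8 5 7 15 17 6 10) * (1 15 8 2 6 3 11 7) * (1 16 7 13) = [14, 1, 15, 11, 2, 16, 10, 8, 5, 9, 0, 13, 12, 6, 4, 17, 7, 3] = (0 14 4 2 15 17 3 11 13 6 10)(5 16 7 8)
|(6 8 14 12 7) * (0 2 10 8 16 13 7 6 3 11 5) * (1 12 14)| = 13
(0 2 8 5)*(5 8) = (8)(0 2 5) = [2, 1, 5, 3, 4, 0, 6, 7, 8]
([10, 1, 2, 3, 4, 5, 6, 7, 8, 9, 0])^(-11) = [10, 1, 2, 3, 4, 5, 6, 7, 8, 9, 0]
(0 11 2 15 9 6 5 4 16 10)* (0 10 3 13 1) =(0 11 2 15 9 6 5 4 16 3 13 1) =[11, 0, 15, 13, 16, 4, 5, 7, 8, 6, 10, 2, 12, 1, 14, 9, 3]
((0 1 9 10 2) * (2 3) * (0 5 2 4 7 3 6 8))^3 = (0 10)(1 6)(2 5)(8 9)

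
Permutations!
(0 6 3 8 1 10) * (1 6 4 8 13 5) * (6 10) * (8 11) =(0 4 11 8 10)(1 6 3 13 5) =[4, 6, 2, 13, 11, 1, 3, 7, 10, 9, 0, 8, 12, 5]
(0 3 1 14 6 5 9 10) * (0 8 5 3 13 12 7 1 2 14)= [13, 0, 14, 2, 4, 9, 3, 1, 5, 10, 8, 11, 7, 12, 6]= (0 13 12 7 1)(2 14 6 3)(5 9 10 8)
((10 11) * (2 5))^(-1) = (2 5)(10 11)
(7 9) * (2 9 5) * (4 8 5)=(2 9 7 4 8 5)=[0, 1, 9, 3, 8, 2, 6, 4, 5, 7]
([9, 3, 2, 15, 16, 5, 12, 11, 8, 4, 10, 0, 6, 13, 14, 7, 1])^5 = (0 3 9 15 4 7 16 11 1)(6 12)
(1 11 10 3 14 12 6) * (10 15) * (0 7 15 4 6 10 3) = (0 7 15 3 14 12 10)(1 11 4 6) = [7, 11, 2, 14, 6, 5, 1, 15, 8, 9, 0, 4, 10, 13, 12, 3]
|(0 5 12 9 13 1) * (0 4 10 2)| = 9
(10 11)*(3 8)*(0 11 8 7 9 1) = (0 11 10 8 3 7 9 1) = [11, 0, 2, 7, 4, 5, 6, 9, 3, 1, 8, 10]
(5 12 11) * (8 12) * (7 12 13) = (5 8 13 7 12 11) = [0, 1, 2, 3, 4, 8, 6, 12, 13, 9, 10, 5, 11, 7]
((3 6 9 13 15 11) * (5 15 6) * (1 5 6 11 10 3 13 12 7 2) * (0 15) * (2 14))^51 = (0 3 12 2)(1 15 6 7)(5 10 9 14)(11 13)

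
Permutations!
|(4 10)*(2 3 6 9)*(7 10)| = |(2 3 6 9)(4 7 10)| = 12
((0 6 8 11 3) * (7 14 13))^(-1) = (0 3 11 8 6)(7 13 14)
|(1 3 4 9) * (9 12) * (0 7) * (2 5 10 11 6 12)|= 10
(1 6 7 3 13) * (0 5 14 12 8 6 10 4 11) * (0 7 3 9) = (0 5 14 12 8 6 3 13 1 10 4 11 7 9) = [5, 10, 2, 13, 11, 14, 3, 9, 6, 0, 4, 7, 8, 1, 12]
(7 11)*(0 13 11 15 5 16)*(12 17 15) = [13, 1, 2, 3, 4, 16, 6, 12, 8, 9, 10, 7, 17, 11, 14, 5, 0, 15] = (0 13 11 7 12 17 15 5 16)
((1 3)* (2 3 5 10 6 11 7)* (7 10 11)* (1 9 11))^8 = ((1 5)(2 3 9 11 10 6 7))^8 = (2 3 9 11 10 6 7)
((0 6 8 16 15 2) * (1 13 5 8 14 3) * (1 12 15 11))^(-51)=(0 15 3 6 2 12 14)(1 8)(5 11)(13 16)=((0 6 14 3 12 15 2)(1 13 5 8 16 11))^(-51)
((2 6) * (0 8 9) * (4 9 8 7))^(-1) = (0 9 4 7)(2 6)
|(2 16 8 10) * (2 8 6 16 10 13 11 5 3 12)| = 8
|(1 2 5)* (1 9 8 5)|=6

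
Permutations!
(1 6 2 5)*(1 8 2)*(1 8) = (1 6 8 2 5) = [0, 6, 5, 3, 4, 1, 8, 7, 2]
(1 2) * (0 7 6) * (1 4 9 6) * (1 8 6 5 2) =(0 7 8 6)(2 4 9 5) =[7, 1, 4, 3, 9, 2, 0, 8, 6, 5]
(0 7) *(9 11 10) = [7, 1, 2, 3, 4, 5, 6, 0, 8, 11, 9, 10] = (0 7)(9 11 10)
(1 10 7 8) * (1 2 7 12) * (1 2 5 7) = [0, 10, 1, 3, 4, 7, 6, 8, 5, 9, 12, 11, 2] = (1 10 12 2)(5 7 8)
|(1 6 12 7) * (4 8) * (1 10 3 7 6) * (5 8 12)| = 15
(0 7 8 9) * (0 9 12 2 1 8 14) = (0 7 14)(1 8 12 2) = [7, 8, 1, 3, 4, 5, 6, 14, 12, 9, 10, 11, 2, 13, 0]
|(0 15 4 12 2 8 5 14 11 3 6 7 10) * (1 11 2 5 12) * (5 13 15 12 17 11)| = 16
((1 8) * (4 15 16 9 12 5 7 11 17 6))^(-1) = (1 8)(4 6 17 11 7 5 12 9 16 15)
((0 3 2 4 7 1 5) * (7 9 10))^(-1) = (0 5 1 7 10 9 4 2 3)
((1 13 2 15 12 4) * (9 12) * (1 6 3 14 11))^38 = (1 12 11 9 14 15 3 2 6 13 4)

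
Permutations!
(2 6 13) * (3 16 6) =(2 3 16 6 13) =[0, 1, 3, 16, 4, 5, 13, 7, 8, 9, 10, 11, 12, 2, 14, 15, 6]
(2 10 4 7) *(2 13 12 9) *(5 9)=[0, 1, 10, 3, 7, 9, 6, 13, 8, 2, 4, 11, 5, 12]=(2 10 4 7 13 12 5 9)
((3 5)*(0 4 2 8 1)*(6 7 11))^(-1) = (0 1 8 2 4)(3 5)(6 11 7)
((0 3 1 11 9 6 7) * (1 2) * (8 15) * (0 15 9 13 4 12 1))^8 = ((0 3 2)(1 11 13 4 12)(6 7 15 8 9))^8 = (0 2 3)(1 4 11 12 13)(6 8 7 9 15)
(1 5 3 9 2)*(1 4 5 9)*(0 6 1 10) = (0 6 1 9 2 4 5 3 10) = [6, 9, 4, 10, 5, 3, 1, 7, 8, 2, 0]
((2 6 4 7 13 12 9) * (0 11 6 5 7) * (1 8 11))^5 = ((0 1 8 11 6 4)(2 5 7 13 12 9))^5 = (0 4 6 11 8 1)(2 9 12 13 7 5)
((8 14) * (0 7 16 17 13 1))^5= (0 1 13 17 16 7)(8 14)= ((0 7 16 17 13 1)(8 14))^5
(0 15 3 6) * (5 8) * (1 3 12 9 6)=(0 15 12 9 6)(1 3)(5 8)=[15, 3, 2, 1, 4, 8, 0, 7, 5, 6, 10, 11, 9, 13, 14, 12]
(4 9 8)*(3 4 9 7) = (3 4 7)(8 9) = [0, 1, 2, 4, 7, 5, 6, 3, 9, 8]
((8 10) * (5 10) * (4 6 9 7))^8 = ((4 6 9 7)(5 10 8))^8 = (5 8 10)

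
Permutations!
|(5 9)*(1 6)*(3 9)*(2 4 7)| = 6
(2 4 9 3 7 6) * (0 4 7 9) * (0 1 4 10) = [10, 4, 7, 9, 1, 5, 2, 6, 8, 3, 0] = (0 10)(1 4)(2 7 6)(3 9)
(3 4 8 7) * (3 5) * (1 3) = [0, 3, 2, 4, 8, 1, 6, 5, 7] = (1 3 4 8 7 5)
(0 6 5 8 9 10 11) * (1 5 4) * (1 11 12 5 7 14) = (0 6 4 11)(1 7 14)(5 8 9 10 12) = [6, 7, 2, 3, 11, 8, 4, 14, 9, 10, 12, 0, 5, 13, 1]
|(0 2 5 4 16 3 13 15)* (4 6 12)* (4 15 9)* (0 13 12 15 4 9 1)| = |(0 2 5 6 15 13 1)(3 12 4 16)| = 28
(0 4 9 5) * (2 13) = [4, 1, 13, 3, 9, 0, 6, 7, 8, 5, 10, 11, 12, 2] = (0 4 9 5)(2 13)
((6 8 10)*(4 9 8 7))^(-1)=((4 9 8 10 6 7))^(-1)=(4 7 6 10 8 9)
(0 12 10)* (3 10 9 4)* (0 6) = [12, 1, 2, 10, 3, 5, 0, 7, 8, 4, 6, 11, 9] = (0 12 9 4 3 10 6)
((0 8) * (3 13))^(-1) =((0 8)(3 13))^(-1) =(0 8)(3 13)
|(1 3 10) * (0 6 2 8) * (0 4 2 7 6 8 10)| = |(0 8 4 2 10 1 3)(6 7)| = 14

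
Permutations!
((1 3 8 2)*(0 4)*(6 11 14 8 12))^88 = (14)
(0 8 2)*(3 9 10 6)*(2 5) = (0 8 5 2)(3 9 10 6) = [8, 1, 0, 9, 4, 2, 3, 7, 5, 10, 6]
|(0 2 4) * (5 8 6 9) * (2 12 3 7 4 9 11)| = 30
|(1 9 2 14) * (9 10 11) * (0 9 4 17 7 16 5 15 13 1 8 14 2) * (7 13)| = 12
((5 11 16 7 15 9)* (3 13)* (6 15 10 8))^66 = (5 7 6)(8 9 16)(10 15 11)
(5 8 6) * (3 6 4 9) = [0, 1, 2, 6, 9, 8, 5, 7, 4, 3] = (3 6 5 8 4 9)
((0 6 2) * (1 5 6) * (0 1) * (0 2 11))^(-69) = ((0 2 1 5 6 11))^(-69) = (0 5)(1 11)(2 6)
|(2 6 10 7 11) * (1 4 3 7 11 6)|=|(1 4 3 7 6 10 11 2)|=8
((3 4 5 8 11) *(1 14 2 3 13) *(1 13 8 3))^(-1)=((1 14 2)(3 4 5)(8 11))^(-1)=(1 2 14)(3 5 4)(8 11)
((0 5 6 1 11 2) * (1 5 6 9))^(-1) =(0 2 11 1 9 5 6)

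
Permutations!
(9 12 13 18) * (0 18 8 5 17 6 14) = [18, 1, 2, 3, 4, 17, 14, 7, 5, 12, 10, 11, 13, 8, 0, 15, 16, 6, 9] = (0 18 9 12 13 8 5 17 6 14)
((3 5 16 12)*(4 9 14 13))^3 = (3 12 16 5)(4 13 14 9)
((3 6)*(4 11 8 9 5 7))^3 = ((3 6)(4 11 8 9 5 7))^3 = (3 6)(4 9)(5 11)(7 8)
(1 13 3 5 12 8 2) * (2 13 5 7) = (1 5 12 8 13 3 7 2) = [0, 5, 1, 7, 4, 12, 6, 2, 13, 9, 10, 11, 8, 3]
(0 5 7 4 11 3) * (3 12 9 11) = [5, 1, 2, 0, 3, 7, 6, 4, 8, 11, 10, 12, 9] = (0 5 7 4 3)(9 11 12)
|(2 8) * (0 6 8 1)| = |(0 6 8 2 1)| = 5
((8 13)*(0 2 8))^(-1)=((0 2 8 13))^(-1)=(0 13 8 2)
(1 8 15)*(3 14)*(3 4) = (1 8 15)(3 14 4) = [0, 8, 2, 14, 3, 5, 6, 7, 15, 9, 10, 11, 12, 13, 4, 1]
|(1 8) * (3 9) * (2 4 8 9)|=6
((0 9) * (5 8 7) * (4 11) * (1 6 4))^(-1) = ((0 9)(1 6 4 11)(5 8 7))^(-1) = (0 9)(1 11 4 6)(5 7 8)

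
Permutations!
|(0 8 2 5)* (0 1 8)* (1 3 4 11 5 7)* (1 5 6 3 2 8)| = |(2 7 5)(3 4 11 6)| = 12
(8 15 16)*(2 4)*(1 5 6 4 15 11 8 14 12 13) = [0, 5, 15, 3, 2, 6, 4, 7, 11, 9, 10, 8, 13, 1, 12, 16, 14] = (1 5 6 4 2 15 16 14 12 13)(8 11)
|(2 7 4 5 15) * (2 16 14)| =7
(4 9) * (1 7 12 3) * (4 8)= (1 7 12 3)(4 9 8)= [0, 7, 2, 1, 9, 5, 6, 12, 4, 8, 10, 11, 3]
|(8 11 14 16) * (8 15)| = 5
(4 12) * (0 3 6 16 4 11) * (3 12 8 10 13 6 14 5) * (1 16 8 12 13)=(0 13 6 8 10 1 16 4 12 11)(3 14 5)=[13, 16, 2, 14, 12, 3, 8, 7, 10, 9, 1, 0, 11, 6, 5, 15, 4]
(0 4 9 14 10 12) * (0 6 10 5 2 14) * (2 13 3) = (0 4 9)(2 14 5 13 3)(6 10 12) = [4, 1, 14, 2, 9, 13, 10, 7, 8, 0, 12, 11, 6, 3, 5]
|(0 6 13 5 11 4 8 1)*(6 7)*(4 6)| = 20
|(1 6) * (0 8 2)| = 6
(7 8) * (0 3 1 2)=(0 3 1 2)(7 8)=[3, 2, 0, 1, 4, 5, 6, 8, 7]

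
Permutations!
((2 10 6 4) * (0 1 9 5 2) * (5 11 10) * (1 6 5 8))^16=((0 6 4)(1 9 11 10 5 2 8))^16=(0 6 4)(1 11 5 8 9 10 2)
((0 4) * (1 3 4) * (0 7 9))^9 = ((0 1 3 4 7 9))^9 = (0 4)(1 7)(3 9)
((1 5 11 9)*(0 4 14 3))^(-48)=(14)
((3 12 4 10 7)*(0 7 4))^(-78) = (0 3)(7 12) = ((0 7 3 12)(4 10))^(-78)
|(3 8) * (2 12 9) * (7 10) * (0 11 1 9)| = |(0 11 1 9 2 12)(3 8)(7 10)| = 6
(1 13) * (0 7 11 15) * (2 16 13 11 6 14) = (0 7 6 14 2 16 13 1 11 15) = [7, 11, 16, 3, 4, 5, 14, 6, 8, 9, 10, 15, 12, 1, 2, 0, 13]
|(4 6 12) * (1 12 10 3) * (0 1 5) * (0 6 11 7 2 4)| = |(0 1 12)(2 4 11 7)(3 5 6 10)| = 12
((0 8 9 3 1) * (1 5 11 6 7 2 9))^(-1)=((0 8 1)(2 9 3 5 11 6 7))^(-1)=(0 1 8)(2 7 6 11 5 3 9)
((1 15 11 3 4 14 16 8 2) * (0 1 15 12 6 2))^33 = (0 14 11 6)(1 16 3 2)(4 15 12 8)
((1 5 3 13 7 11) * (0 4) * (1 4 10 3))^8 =((0 10 3 13 7 11 4)(1 5))^8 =(0 10 3 13 7 11 4)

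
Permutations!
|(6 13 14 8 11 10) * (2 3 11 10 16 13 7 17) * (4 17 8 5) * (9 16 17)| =12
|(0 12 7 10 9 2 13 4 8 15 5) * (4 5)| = 24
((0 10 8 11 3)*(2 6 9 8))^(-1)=((0 10 2 6 9 8 11 3))^(-1)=(0 3 11 8 9 6 2 10)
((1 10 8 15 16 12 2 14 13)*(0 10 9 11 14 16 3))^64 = (0 3 15 8 10)(1 13 14 11 9)(2 16 12)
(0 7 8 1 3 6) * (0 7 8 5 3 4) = (0 8 1 4)(3 6 7 5) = [8, 4, 2, 6, 0, 3, 7, 5, 1]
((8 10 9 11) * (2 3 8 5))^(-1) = ((2 3 8 10 9 11 5))^(-1) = (2 5 11 9 10 8 3)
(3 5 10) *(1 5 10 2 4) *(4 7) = (1 5 2 7 4)(3 10) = [0, 5, 7, 10, 1, 2, 6, 4, 8, 9, 3]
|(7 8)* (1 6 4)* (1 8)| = |(1 6 4 8 7)| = 5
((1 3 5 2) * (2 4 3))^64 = (3 5 4)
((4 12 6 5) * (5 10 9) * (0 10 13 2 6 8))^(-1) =(0 8 12 4 5 9 10)(2 13 6)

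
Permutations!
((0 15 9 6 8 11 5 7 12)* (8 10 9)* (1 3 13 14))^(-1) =((0 15 8 11 5 7 12)(1 3 13 14)(6 10 9))^(-1) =(0 12 7 5 11 8 15)(1 14 13 3)(6 9 10)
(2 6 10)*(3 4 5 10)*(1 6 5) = [0, 6, 5, 4, 1, 10, 3, 7, 8, 9, 2] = (1 6 3 4)(2 5 10)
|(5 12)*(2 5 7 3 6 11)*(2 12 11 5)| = |(3 6 5 11 12 7)| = 6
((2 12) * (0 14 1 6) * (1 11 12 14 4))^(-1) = (0 6 1 4)(2 12 11 14)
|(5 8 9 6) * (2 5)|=5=|(2 5 8 9 6)|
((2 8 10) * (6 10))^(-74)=(2 6)(8 10)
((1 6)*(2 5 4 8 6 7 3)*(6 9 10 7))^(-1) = (1 6)(2 3 7 10 9 8 4 5)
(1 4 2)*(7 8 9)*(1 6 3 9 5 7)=(1 4 2 6 3 9)(5 7 8)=[0, 4, 6, 9, 2, 7, 3, 8, 5, 1]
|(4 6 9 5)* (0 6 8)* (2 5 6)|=|(0 2 5 4 8)(6 9)|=10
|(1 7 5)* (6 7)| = 4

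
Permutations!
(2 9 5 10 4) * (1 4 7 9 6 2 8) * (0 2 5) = (0 2 6 5 10 7 9)(1 4 8) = [2, 4, 6, 3, 8, 10, 5, 9, 1, 0, 7]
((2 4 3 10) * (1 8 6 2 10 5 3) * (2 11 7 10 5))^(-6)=((1 8 6 11 7 10 5 3 2 4))^(-6)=(1 7 2 6 5)(3 8 10 4 11)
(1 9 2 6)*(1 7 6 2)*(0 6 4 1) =(0 6 7 4 1 9) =[6, 9, 2, 3, 1, 5, 7, 4, 8, 0]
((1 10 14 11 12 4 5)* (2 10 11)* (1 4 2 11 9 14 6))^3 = ((1 9 14 11 12 2 10 6)(4 5))^3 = (1 11 10 9 12 6 14 2)(4 5)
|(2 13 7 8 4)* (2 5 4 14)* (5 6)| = |(2 13 7 8 14)(4 6 5)| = 15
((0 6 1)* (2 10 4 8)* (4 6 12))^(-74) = (0 6 2 4)(1 10 8 12)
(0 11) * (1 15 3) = (0 11)(1 15 3) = [11, 15, 2, 1, 4, 5, 6, 7, 8, 9, 10, 0, 12, 13, 14, 3]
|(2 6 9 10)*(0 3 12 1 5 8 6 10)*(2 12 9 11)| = 24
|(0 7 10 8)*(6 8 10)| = 4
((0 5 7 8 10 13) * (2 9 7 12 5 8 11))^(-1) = (0 13 10 8)(2 11 7 9)(5 12)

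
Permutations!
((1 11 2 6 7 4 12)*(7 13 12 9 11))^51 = ((1 7 4 9 11 2 6 13 12))^51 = (1 6 9)(2 4 12)(7 13 11)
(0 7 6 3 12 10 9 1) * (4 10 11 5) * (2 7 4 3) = [4, 0, 7, 12, 10, 3, 2, 6, 8, 1, 9, 5, 11] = (0 4 10 9 1)(2 7 6)(3 12 11 5)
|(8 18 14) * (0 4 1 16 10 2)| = 6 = |(0 4 1 16 10 2)(8 18 14)|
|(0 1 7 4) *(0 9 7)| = |(0 1)(4 9 7)| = 6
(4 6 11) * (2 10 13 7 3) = (2 10 13 7 3)(4 6 11) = [0, 1, 10, 2, 6, 5, 11, 3, 8, 9, 13, 4, 12, 7]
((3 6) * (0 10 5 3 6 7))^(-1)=(0 7 3 5 10)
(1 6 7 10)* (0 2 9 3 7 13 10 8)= (0 2 9 3 7 8)(1 6 13 10)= [2, 6, 9, 7, 4, 5, 13, 8, 0, 3, 1, 11, 12, 10]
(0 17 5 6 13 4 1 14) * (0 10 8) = [17, 14, 2, 3, 1, 6, 13, 7, 0, 9, 8, 11, 12, 4, 10, 15, 16, 5] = (0 17 5 6 13 4 1 14 10 8)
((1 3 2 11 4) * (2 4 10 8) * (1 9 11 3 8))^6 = ((1 8 2 3 4 9 11 10))^6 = (1 11 4 2)(3 8 10 9)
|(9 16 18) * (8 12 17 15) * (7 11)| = |(7 11)(8 12 17 15)(9 16 18)| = 12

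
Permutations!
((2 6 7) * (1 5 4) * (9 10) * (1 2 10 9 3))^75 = ((1 5 4 2 6 7 10 3))^75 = (1 2 10 5 6 3 4 7)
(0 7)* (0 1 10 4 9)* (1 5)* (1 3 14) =[7, 10, 2, 14, 9, 3, 6, 5, 8, 0, 4, 11, 12, 13, 1] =(0 7 5 3 14 1 10 4 9)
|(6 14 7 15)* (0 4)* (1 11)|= |(0 4)(1 11)(6 14 7 15)|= 4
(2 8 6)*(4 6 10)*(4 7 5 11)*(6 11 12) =[0, 1, 8, 3, 11, 12, 2, 5, 10, 9, 7, 4, 6] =(2 8 10 7 5 12 6)(4 11)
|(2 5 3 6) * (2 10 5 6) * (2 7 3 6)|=|(3 7)(5 6 10)|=6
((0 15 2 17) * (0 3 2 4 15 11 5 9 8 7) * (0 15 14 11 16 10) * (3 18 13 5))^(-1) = ((0 16 10)(2 17 18 13 5 9 8 7 15 4 14 11 3))^(-1) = (0 10 16)(2 3 11 14 4 15 7 8 9 5 13 18 17)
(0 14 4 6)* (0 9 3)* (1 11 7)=(0 14 4 6 9 3)(1 11 7)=[14, 11, 2, 0, 6, 5, 9, 1, 8, 3, 10, 7, 12, 13, 4]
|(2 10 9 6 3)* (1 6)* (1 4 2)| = 12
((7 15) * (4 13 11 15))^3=(4 15 13 7 11)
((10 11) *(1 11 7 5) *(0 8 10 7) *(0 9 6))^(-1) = (0 6 9 10 8)(1 5 7 11)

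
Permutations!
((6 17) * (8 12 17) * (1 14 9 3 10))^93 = (1 3 14 10 9)(6 8 12 17)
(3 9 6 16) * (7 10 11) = [0, 1, 2, 9, 4, 5, 16, 10, 8, 6, 11, 7, 12, 13, 14, 15, 3] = (3 9 6 16)(7 10 11)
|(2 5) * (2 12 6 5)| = 3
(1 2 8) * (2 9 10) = [0, 9, 8, 3, 4, 5, 6, 7, 1, 10, 2] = (1 9 10 2 8)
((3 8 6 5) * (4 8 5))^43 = (3 5)(4 8 6)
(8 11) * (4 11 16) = (4 11 8 16) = [0, 1, 2, 3, 11, 5, 6, 7, 16, 9, 10, 8, 12, 13, 14, 15, 4]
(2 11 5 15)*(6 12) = [0, 1, 11, 3, 4, 15, 12, 7, 8, 9, 10, 5, 6, 13, 14, 2] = (2 11 5 15)(6 12)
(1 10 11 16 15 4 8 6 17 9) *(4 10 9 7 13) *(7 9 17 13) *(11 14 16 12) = [0, 17, 2, 3, 8, 5, 13, 7, 6, 1, 14, 12, 11, 4, 16, 10, 15, 9] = (1 17 9)(4 8 6 13)(10 14 16 15)(11 12)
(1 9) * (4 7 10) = [0, 9, 2, 3, 7, 5, 6, 10, 8, 1, 4] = (1 9)(4 7 10)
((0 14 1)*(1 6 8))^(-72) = (0 8 14 1 6)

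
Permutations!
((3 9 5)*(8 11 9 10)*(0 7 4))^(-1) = ((0 7 4)(3 10 8 11 9 5))^(-1) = (0 4 7)(3 5 9 11 8 10)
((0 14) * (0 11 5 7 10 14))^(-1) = (5 11 14 10 7)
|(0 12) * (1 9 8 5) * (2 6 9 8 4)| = |(0 12)(1 8 5)(2 6 9 4)| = 12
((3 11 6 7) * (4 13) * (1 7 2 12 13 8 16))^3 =(1 11 12 8 7 6 13 16 3 2 4)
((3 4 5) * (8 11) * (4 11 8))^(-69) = ((3 11 4 5))^(-69) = (3 5 4 11)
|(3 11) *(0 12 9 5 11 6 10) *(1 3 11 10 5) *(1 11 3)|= |(0 12 9 11 3 6 5 10)|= 8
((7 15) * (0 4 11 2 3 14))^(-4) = ((0 4 11 2 3 14)(7 15))^(-4) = (15)(0 11 3)(2 14 4)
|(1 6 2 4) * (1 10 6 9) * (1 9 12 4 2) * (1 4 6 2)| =|(1 12 6 4 10 2)| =6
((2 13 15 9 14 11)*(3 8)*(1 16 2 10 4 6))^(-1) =((1 16 2 13 15 9 14 11 10 4 6)(3 8))^(-1) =(1 6 4 10 11 14 9 15 13 2 16)(3 8)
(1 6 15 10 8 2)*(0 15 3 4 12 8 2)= [15, 6, 1, 4, 12, 5, 3, 7, 0, 9, 2, 11, 8, 13, 14, 10]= (0 15 10 2 1 6 3 4 12 8)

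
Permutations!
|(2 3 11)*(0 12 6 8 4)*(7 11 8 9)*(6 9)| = 9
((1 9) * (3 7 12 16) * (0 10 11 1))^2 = ((0 10 11 1 9)(3 7 12 16))^2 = (0 11 9 10 1)(3 12)(7 16)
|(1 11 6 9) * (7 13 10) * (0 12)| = |(0 12)(1 11 6 9)(7 13 10)| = 12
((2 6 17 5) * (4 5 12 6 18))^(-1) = ((2 18 4 5)(6 17 12))^(-1) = (2 5 4 18)(6 12 17)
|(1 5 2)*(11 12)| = 6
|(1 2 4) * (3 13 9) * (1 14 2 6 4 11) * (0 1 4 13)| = 12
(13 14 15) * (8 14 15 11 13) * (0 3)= [3, 1, 2, 0, 4, 5, 6, 7, 14, 9, 10, 13, 12, 15, 11, 8]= (0 3)(8 14 11 13 15)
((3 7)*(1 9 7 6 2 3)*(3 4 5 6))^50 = (1 7 9)(2 5)(4 6)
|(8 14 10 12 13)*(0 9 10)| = 7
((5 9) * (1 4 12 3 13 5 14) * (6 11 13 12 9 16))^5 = (16)(1 4 9 14)(3 12)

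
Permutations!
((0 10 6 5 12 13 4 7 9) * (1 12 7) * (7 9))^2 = ((0 10 6 5 9)(1 12 13 4))^2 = (0 6 9 10 5)(1 13)(4 12)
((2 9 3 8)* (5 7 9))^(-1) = (2 8 3 9 7 5)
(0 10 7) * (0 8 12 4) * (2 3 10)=[2, 1, 3, 10, 0, 5, 6, 8, 12, 9, 7, 11, 4]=(0 2 3 10 7 8 12 4)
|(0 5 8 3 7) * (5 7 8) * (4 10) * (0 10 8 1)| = 7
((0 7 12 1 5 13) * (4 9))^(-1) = (0 13 5 1 12 7)(4 9)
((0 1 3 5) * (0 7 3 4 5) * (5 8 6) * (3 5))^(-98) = ((0 1 4 8 6 3)(5 7))^(-98) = (0 6 4)(1 3 8)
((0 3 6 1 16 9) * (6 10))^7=((0 3 10 6 1 16 9))^7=(16)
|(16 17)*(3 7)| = |(3 7)(16 17)| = 2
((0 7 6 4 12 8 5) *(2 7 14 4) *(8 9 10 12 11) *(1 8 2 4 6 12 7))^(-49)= (0 2 14 1 6 8 4 5 11)(7 10 9 12)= ((0 14 6 4 11 2 1 8 5)(7 12 9 10))^(-49)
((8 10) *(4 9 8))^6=((4 9 8 10))^6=(4 8)(9 10)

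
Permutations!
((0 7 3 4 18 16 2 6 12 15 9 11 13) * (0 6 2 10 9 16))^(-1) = ((0 7 3 4 18)(6 12 15 16 10 9 11 13))^(-1) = (0 18 4 3 7)(6 13 11 9 10 16 15 12)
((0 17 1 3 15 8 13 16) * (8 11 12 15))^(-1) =(0 16 13 8 3 1 17)(11 15 12)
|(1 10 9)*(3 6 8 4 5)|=|(1 10 9)(3 6 8 4 5)|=15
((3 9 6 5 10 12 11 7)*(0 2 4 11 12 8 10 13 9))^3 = (0 11)(2 7)(3 4)(5 6 9 13)(8 10) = ((0 2 4 11 7 3)(5 13 9 6)(8 10))^3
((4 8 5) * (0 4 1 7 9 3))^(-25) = (0 3 9 7 1 5 8 4)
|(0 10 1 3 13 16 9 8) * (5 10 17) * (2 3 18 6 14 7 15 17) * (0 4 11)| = 9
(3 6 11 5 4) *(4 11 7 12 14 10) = (3 6 7 12 14 10 4)(5 11) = [0, 1, 2, 6, 3, 11, 7, 12, 8, 9, 4, 5, 14, 13, 10]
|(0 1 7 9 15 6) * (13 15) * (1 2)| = |(0 2 1 7 9 13 15 6)| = 8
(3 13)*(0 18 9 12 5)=(0 18 9 12 5)(3 13)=[18, 1, 2, 13, 4, 0, 6, 7, 8, 12, 10, 11, 5, 3, 14, 15, 16, 17, 9]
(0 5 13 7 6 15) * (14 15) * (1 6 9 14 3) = (0 5 13 7 9 14 15)(1 6 3) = [5, 6, 2, 1, 4, 13, 3, 9, 8, 14, 10, 11, 12, 7, 15, 0]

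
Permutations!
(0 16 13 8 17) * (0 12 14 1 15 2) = (0 16 13 8 17 12 14 1 15 2) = [16, 15, 0, 3, 4, 5, 6, 7, 17, 9, 10, 11, 14, 8, 1, 2, 13, 12]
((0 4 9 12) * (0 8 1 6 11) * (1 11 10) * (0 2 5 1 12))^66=((0 4 9)(1 6 10 12 8 11 2 5))^66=(1 10 8 2)(5 6 12 11)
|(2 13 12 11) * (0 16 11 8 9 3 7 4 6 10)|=13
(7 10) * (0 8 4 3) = [8, 1, 2, 0, 3, 5, 6, 10, 4, 9, 7] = (0 8 4 3)(7 10)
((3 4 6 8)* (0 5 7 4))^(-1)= (0 3 8 6 4 7 5)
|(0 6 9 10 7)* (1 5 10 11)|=8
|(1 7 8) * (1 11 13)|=5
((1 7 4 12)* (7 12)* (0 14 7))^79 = (0 4 7 14)(1 12) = ((0 14 7 4)(1 12))^79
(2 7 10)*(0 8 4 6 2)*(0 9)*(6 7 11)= [8, 1, 11, 3, 7, 5, 2, 10, 4, 0, 9, 6]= (0 8 4 7 10 9)(2 11 6)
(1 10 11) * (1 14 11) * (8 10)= (1 8 10)(11 14)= [0, 8, 2, 3, 4, 5, 6, 7, 10, 9, 1, 14, 12, 13, 11]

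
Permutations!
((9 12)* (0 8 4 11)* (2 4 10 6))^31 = (0 6 11 10 4 8 2)(9 12)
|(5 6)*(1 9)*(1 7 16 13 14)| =6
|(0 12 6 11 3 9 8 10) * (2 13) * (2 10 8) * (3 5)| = 10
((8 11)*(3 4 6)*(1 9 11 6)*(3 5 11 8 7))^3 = ((1 9 8 6 5 11 7 3 4))^3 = (1 6 7)(3 9 5)(4 8 11)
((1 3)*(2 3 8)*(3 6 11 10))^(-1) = ((1 8 2 6 11 10 3))^(-1) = (1 3 10 11 6 2 8)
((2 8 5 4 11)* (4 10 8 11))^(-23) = (2 11)(5 10 8)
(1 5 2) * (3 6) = (1 5 2)(3 6) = [0, 5, 1, 6, 4, 2, 3]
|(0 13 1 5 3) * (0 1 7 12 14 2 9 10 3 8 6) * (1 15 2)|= |(0 13 7 12 14 1 5 8 6)(2 9 10 3 15)|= 45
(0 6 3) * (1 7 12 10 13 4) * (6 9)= (0 9 6 3)(1 7 12 10 13 4)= [9, 7, 2, 0, 1, 5, 3, 12, 8, 6, 13, 11, 10, 4]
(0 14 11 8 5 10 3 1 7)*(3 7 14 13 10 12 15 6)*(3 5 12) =[13, 14, 2, 1, 4, 3, 5, 0, 12, 9, 7, 8, 15, 10, 11, 6] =(0 13 10 7)(1 14 11 8 12 15 6 5 3)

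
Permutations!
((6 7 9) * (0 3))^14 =((0 3)(6 7 9))^14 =(6 9 7)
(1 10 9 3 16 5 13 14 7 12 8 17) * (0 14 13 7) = (0 14)(1 10 9 3 16 5 7 12 8 17) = [14, 10, 2, 16, 4, 7, 6, 12, 17, 3, 9, 11, 8, 13, 0, 15, 5, 1]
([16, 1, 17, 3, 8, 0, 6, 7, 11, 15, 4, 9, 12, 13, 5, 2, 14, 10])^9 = [16, 1, 17, 3, 8, 0, 6, 7, 11, 15, 4, 9, 12, 13, 5, 2, 14, 10]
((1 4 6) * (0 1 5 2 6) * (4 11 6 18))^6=(0 18 5 11)(1 4 2 6)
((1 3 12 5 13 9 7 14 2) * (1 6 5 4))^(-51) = (1 3 12 4)(2 7 13 6 14 9 5)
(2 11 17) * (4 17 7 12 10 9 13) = (2 11 7 12 10 9 13 4 17) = [0, 1, 11, 3, 17, 5, 6, 12, 8, 13, 9, 7, 10, 4, 14, 15, 16, 2]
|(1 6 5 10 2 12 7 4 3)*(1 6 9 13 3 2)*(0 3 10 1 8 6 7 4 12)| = 42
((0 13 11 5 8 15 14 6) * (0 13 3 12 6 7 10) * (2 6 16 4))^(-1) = (0 10 7 14 15 8 5 11 13 6 2 4 16 12 3)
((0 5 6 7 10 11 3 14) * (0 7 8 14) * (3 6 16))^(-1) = (0 3 16 5)(6 11 10 7 14 8)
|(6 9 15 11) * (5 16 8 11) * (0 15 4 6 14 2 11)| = |(0 15 5 16 8)(2 11 14)(4 6 9)| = 15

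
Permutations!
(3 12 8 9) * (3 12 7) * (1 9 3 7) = (1 9 12 8 3) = [0, 9, 2, 1, 4, 5, 6, 7, 3, 12, 10, 11, 8]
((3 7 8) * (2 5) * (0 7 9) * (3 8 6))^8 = (0 3 7 9 6)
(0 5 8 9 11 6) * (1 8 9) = [5, 8, 2, 3, 4, 9, 0, 7, 1, 11, 10, 6] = (0 5 9 11 6)(1 8)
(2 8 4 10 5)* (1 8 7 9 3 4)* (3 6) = (1 8)(2 7 9 6 3 4 10 5) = [0, 8, 7, 4, 10, 2, 3, 9, 1, 6, 5]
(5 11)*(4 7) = (4 7)(5 11) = [0, 1, 2, 3, 7, 11, 6, 4, 8, 9, 10, 5]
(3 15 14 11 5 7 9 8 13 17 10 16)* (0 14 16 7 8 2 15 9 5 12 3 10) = (0 14 11 12 3 9 2 15 16 10 7 5 8 13 17) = [14, 1, 15, 9, 4, 8, 6, 5, 13, 2, 7, 12, 3, 17, 11, 16, 10, 0]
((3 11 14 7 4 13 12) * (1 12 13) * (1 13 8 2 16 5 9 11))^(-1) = (1 3 12)(2 8 13 4 7 14 11 9 5 16)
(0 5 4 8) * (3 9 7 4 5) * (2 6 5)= [3, 1, 6, 9, 8, 2, 5, 4, 0, 7]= (0 3 9 7 4 8)(2 6 5)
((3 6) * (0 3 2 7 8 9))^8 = ((0 3 6 2 7 8 9))^8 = (0 3 6 2 7 8 9)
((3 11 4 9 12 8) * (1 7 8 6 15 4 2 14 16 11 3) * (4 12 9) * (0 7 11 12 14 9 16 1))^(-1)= ((0 7 8)(1 11 2 9 16 12 6 15 14))^(-1)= (0 8 7)(1 14 15 6 12 16 9 2 11)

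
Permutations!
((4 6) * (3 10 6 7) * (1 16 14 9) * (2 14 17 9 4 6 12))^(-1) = ((1 16 17 9)(2 14 4 7 3 10 12))^(-1) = (1 9 17 16)(2 12 10 3 7 4 14)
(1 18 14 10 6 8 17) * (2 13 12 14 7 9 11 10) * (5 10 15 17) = (1 18 7 9 11 15 17)(2 13 12 14)(5 10 6 8) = [0, 18, 13, 3, 4, 10, 8, 9, 5, 11, 6, 15, 14, 12, 2, 17, 16, 1, 7]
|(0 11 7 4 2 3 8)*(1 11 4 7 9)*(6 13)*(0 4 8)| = 30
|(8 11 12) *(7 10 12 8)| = 6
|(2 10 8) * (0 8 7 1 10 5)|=12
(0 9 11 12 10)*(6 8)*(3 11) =(0 9 3 11 12 10)(6 8) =[9, 1, 2, 11, 4, 5, 8, 7, 6, 3, 0, 12, 10]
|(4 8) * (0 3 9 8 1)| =6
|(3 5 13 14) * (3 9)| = |(3 5 13 14 9)| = 5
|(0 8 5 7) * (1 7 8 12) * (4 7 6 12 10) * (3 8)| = |(0 10 4 7)(1 6 12)(3 8 5)| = 12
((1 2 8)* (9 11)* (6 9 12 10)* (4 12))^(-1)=((1 2 8)(4 12 10 6 9 11))^(-1)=(1 8 2)(4 11 9 6 10 12)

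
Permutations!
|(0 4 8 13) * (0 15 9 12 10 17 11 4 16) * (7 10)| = 10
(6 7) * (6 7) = (7) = [0, 1, 2, 3, 4, 5, 6, 7]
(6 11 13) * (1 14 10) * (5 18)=(1 14 10)(5 18)(6 11 13)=[0, 14, 2, 3, 4, 18, 11, 7, 8, 9, 1, 13, 12, 6, 10, 15, 16, 17, 5]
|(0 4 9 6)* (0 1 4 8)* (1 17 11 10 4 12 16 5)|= 12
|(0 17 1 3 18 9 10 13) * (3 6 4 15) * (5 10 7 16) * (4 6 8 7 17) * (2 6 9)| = |(0 4 15 3 18 2 6 9 17 1 8 7 16 5 10 13)| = 16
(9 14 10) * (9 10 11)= (9 14 11)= [0, 1, 2, 3, 4, 5, 6, 7, 8, 14, 10, 9, 12, 13, 11]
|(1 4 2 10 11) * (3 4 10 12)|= 12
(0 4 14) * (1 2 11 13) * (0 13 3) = [4, 2, 11, 0, 14, 5, 6, 7, 8, 9, 10, 3, 12, 1, 13] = (0 4 14 13 1 2 11 3)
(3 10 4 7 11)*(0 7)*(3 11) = (11)(0 7 3 10 4) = [7, 1, 2, 10, 0, 5, 6, 3, 8, 9, 4, 11]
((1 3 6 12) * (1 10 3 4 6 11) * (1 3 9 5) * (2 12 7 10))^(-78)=(12)(1 5 9 10 7 6 4)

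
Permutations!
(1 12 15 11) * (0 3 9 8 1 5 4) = (0 3 9 8 1 12 15 11 5 4) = [3, 12, 2, 9, 0, 4, 6, 7, 1, 8, 10, 5, 15, 13, 14, 11]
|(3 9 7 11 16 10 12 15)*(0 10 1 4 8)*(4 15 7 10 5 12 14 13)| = 15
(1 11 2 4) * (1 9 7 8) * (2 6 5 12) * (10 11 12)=[0, 12, 4, 3, 9, 10, 5, 8, 1, 7, 11, 6, 2]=(1 12 2 4 9 7 8)(5 10 11 6)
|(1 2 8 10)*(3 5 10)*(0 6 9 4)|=12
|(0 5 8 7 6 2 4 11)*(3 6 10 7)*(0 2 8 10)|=12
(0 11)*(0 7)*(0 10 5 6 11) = (5 6 11 7 10) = [0, 1, 2, 3, 4, 6, 11, 10, 8, 9, 5, 7]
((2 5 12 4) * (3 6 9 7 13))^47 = ((2 5 12 4)(3 6 9 7 13))^47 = (2 4 12 5)(3 9 13 6 7)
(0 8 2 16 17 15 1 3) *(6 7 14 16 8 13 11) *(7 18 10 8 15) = (0 13 11 6 18 10 8 2 15 1 3)(7 14 16 17) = [13, 3, 15, 0, 4, 5, 18, 14, 2, 9, 8, 6, 12, 11, 16, 1, 17, 7, 10]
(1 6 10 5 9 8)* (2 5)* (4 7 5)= (1 6 10 2 4 7 5 9 8)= [0, 6, 4, 3, 7, 9, 10, 5, 1, 8, 2]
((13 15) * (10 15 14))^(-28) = (15)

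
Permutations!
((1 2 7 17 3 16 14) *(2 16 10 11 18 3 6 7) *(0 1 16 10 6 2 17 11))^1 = (0 1 10)(2 17)(3 6 7 11 18)(14 16)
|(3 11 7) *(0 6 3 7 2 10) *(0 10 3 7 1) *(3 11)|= 4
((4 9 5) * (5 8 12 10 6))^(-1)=((4 9 8 12 10 6 5))^(-1)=(4 5 6 10 12 8 9)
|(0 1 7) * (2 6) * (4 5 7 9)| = 6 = |(0 1 9 4 5 7)(2 6)|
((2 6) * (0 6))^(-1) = ((0 6 2))^(-1) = (0 2 6)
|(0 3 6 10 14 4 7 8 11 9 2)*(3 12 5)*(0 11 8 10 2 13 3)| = |(0 12 5)(2 11 9 13 3 6)(4 7 10 14)| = 12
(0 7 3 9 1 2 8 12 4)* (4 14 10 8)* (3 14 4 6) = (0 7 14 10 8 12 4)(1 2 6 3 9) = [7, 2, 6, 9, 0, 5, 3, 14, 12, 1, 8, 11, 4, 13, 10]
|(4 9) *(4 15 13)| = 4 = |(4 9 15 13)|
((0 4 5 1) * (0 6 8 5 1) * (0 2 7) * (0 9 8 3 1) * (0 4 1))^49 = (0 1 6 3)(2 5 8 9 7)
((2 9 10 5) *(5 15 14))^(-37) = (2 5 14 15 10 9)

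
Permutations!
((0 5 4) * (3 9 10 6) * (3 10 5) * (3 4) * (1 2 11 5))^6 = ((0 4)(1 2 11 5 3 9)(6 10))^6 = (11)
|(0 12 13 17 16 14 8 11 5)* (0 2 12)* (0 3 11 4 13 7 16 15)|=14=|(0 3 11 5 2 12 7 16 14 8 4 13 17 15)|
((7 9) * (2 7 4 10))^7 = (2 9 10 7 4)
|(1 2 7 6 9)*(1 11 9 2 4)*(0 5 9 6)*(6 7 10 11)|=|(0 5 9 6 2 10 11 7)(1 4)|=8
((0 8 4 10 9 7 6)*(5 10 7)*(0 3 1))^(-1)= ((0 8 4 7 6 3 1)(5 10 9))^(-1)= (0 1 3 6 7 4 8)(5 9 10)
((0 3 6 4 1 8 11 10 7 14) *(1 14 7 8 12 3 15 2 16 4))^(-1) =(0 14 4 16 2 15)(1 6 3 12)(8 10 11)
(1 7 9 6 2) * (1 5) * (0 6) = (0 6 2 5 1 7 9) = [6, 7, 5, 3, 4, 1, 2, 9, 8, 0]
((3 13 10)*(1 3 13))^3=(1 3)(10 13)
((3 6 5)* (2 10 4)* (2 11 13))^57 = (2 4 13 10 11)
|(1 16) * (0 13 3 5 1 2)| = 7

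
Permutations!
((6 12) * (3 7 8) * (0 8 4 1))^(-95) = ((0 8 3 7 4 1)(6 12))^(-95) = (0 8 3 7 4 1)(6 12)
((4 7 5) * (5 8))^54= (4 8)(5 7)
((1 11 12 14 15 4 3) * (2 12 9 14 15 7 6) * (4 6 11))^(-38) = ((1 4 3)(2 12 15 6)(7 11 9 14))^(-38) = (1 4 3)(2 15)(6 12)(7 9)(11 14)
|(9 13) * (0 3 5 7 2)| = |(0 3 5 7 2)(9 13)| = 10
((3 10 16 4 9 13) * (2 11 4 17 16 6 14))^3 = (2 9 10)(3 14 4)(6 11 13)(16 17)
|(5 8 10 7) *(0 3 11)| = 12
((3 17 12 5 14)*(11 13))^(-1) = (3 14 5 12 17)(11 13)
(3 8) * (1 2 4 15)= [0, 2, 4, 8, 15, 5, 6, 7, 3, 9, 10, 11, 12, 13, 14, 1]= (1 2 4 15)(3 8)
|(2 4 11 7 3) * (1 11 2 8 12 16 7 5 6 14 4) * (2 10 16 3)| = |(1 11 5 6 14 4 10 16 7 2)(3 8 12)| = 30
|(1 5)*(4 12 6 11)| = 4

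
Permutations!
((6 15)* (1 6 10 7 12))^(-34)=(1 15 7)(6 10 12)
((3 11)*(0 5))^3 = ((0 5)(3 11))^3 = (0 5)(3 11)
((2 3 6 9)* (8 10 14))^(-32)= ((2 3 6 9)(8 10 14))^(-32)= (8 10 14)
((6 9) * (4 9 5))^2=((4 9 6 5))^2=(4 6)(5 9)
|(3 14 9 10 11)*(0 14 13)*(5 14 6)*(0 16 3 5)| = |(0 6)(3 13 16)(5 14 9 10 11)| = 30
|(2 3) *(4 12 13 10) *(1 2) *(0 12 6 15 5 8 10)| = 6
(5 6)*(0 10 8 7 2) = [10, 1, 0, 3, 4, 6, 5, 2, 7, 9, 8] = (0 10 8 7 2)(5 6)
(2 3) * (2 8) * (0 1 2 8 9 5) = (0 1 2 3 9 5) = [1, 2, 3, 9, 4, 0, 6, 7, 8, 5]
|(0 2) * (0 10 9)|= 4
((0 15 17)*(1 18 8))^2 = (0 17 15)(1 8 18)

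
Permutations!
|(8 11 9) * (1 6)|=6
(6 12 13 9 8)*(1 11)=(1 11)(6 12 13 9 8)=[0, 11, 2, 3, 4, 5, 12, 7, 6, 8, 10, 1, 13, 9]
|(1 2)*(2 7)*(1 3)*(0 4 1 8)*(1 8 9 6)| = |(0 4 8)(1 7 2 3 9 6)| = 6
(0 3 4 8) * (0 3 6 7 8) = (0 6 7 8 3 4) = [6, 1, 2, 4, 0, 5, 7, 8, 3]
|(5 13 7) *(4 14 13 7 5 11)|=|(4 14 13 5 7 11)|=6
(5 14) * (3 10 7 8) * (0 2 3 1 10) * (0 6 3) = (0 2)(1 10 7 8)(3 6)(5 14) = [2, 10, 0, 6, 4, 14, 3, 8, 1, 9, 7, 11, 12, 13, 5]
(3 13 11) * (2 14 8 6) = [0, 1, 14, 13, 4, 5, 2, 7, 6, 9, 10, 3, 12, 11, 8] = (2 14 8 6)(3 13 11)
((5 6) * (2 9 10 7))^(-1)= (2 7 10 9)(5 6)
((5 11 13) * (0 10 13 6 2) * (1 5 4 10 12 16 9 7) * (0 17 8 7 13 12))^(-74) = ((1 5 11 6 2 17 8 7)(4 10 12 16 9 13))^(-74) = (1 8 2 11)(4 9 12)(5 7 17 6)(10 13 16)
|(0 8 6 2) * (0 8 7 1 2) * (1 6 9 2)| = 3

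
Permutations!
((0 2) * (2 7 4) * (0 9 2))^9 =((0 7 4)(2 9))^9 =(2 9)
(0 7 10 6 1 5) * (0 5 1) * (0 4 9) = (0 7 10 6 4 9) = [7, 1, 2, 3, 9, 5, 4, 10, 8, 0, 6]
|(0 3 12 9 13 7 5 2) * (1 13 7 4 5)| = |(0 3 12 9 7 1 13 4 5 2)| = 10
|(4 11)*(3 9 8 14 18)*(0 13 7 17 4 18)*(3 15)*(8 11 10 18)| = |(0 13 7 17 4 10 18 15 3 9 11 8 14)| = 13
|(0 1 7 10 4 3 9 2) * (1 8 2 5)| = 21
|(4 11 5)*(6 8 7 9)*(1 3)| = 12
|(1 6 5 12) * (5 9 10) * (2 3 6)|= |(1 2 3 6 9 10 5 12)|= 8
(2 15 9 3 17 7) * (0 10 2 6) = (0 10 2 15 9 3 17 7 6) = [10, 1, 15, 17, 4, 5, 0, 6, 8, 3, 2, 11, 12, 13, 14, 9, 16, 7]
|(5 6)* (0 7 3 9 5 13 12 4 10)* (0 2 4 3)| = |(0 7)(2 4 10)(3 9 5 6 13 12)| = 6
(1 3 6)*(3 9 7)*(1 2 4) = [0, 9, 4, 6, 1, 5, 2, 3, 8, 7] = (1 9 7 3 6 2 4)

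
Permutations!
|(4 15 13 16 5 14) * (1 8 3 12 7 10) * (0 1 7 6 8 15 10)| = |(0 1 15 13 16 5 14 4 10 7)(3 12 6 8)| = 20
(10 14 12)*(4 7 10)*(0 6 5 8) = (0 6 5 8)(4 7 10 14 12) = [6, 1, 2, 3, 7, 8, 5, 10, 0, 9, 14, 11, 4, 13, 12]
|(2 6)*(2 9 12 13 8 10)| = |(2 6 9 12 13 8 10)| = 7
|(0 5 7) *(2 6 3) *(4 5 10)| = 15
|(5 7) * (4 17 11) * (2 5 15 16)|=15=|(2 5 7 15 16)(4 17 11)|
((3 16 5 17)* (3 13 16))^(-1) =(5 16 13 17)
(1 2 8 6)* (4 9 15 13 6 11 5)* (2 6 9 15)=(1 6)(2 8 11 5 4 15 13 9)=[0, 6, 8, 3, 15, 4, 1, 7, 11, 2, 10, 5, 12, 9, 14, 13]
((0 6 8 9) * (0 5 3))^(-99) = (0 9)(3 8)(5 6)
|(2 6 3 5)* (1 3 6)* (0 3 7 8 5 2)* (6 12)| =14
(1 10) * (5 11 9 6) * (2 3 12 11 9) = (1 10)(2 3 12 11)(5 9 6) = [0, 10, 3, 12, 4, 9, 5, 7, 8, 6, 1, 2, 11]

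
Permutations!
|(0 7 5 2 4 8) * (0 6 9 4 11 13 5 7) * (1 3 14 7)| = 4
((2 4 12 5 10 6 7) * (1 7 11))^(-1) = ((1 7 2 4 12 5 10 6 11))^(-1) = (1 11 6 10 5 12 4 2 7)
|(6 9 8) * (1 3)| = |(1 3)(6 9 8)| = 6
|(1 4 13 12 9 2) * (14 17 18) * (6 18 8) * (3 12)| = |(1 4 13 3 12 9 2)(6 18 14 17 8)| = 35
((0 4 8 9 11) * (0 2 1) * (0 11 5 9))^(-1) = (0 8 4)(1 2 11)(5 9)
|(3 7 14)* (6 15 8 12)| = |(3 7 14)(6 15 8 12)| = 12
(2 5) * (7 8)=(2 5)(7 8)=[0, 1, 5, 3, 4, 2, 6, 8, 7]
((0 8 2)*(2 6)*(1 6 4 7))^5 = ((0 8 4 7 1 6 2))^5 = (0 6 7 8 2 1 4)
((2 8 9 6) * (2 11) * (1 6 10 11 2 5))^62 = ((1 6 2 8 9 10 11 5))^62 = (1 11 9 2)(5 10 8 6)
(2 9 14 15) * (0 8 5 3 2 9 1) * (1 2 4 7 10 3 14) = (0 8 5 14 15 9 1)(3 4 7 10) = [8, 0, 2, 4, 7, 14, 6, 10, 5, 1, 3, 11, 12, 13, 15, 9]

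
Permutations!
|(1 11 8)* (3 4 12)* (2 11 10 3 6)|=|(1 10 3 4 12 6 2 11 8)|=9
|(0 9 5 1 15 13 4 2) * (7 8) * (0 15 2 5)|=6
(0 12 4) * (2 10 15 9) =[12, 1, 10, 3, 0, 5, 6, 7, 8, 2, 15, 11, 4, 13, 14, 9] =(0 12 4)(2 10 15 9)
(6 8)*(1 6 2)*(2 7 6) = (1 2)(6 8 7) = [0, 2, 1, 3, 4, 5, 8, 6, 7]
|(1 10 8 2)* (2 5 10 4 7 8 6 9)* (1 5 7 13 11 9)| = |(1 4 13 11 9 2 5 10 6)(7 8)| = 18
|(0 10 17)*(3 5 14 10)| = 6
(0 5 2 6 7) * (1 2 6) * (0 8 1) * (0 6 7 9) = (0 5 7 8 1 2 6 9) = [5, 2, 6, 3, 4, 7, 9, 8, 1, 0]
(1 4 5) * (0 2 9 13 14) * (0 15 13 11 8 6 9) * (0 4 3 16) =(0 2 4 5 1 3 16)(6 9 11 8)(13 14 15) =[2, 3, 4, 16, 5, 1, 9, 7, 6, 11, 10, 8, 12, 14, 15, 13, 0]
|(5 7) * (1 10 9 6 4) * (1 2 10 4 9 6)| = 6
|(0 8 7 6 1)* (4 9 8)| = |(0 4 9 8 7 6 1)| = 7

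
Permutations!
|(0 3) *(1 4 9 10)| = 4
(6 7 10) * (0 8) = (0 8)(6 7 10) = [8, 1, 2, 3, 4, 5, 7, 10, 0, 9, 6]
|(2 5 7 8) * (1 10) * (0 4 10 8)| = |(0 4 10 1 8 2 5 7)| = 8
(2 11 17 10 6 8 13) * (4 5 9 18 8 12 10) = (2 11 17 4 5 9 18 8 13)(6 12 10) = [0, 1, 11, 3, 5, 9, 12, 7, 13, 18, 6, 17, 10, 2, 14, 15, 16, 4, 8]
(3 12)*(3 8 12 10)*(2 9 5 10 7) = [0, 1, 9, 7, 4, 10, 6, 2, 12, 5, 3, 11, 8] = (2 9 5 10 3 7)(8 12)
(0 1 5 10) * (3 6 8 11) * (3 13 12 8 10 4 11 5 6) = (0 1 6 10)(4 11 13 12 8 5) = [1, 6, 2, 3, 11, 4, 10, 7, 5, 9, 0, 13, 8, 12]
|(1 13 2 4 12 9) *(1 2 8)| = 12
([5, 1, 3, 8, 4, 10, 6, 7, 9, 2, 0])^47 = (0 10 5)(2 9 8 3)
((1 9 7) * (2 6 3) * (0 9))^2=(0 7)(1 9)(2 3 6)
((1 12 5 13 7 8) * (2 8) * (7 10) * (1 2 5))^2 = ((1 12)(2 8)(5 13 10 7))^2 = (5 10)(7 13)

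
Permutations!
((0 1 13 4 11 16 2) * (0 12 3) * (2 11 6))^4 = (16)(0 6)(1 2)(3 4)(12 13)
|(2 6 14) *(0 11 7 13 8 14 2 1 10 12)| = 18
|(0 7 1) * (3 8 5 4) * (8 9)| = |(0 7 1)(3 9 8 5 4)| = 15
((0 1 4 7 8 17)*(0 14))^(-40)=(0 4 8 14 1 7 17)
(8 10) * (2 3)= (2 3)(8 10)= [0, 1, 3, 2, 4, 5, 6, 7, 10, 9, 8]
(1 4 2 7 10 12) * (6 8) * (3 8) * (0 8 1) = [8, 4, 7, 1, 2, 5, 3, 10, 6, 9, 12, 11, 0] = (0 8 6 3 1 4 2 7 10 12)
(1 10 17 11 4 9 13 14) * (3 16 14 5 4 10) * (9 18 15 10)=(1 3 16 14)(4 18 15 10 17 11 9 13 5)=[0, 3, 2, 16, 18, 4, 6, 7, 8, 13, 17, 9, 12, 5, 1, 10, 14, 11, 15]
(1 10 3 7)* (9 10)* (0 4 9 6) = (0 4 9 10 3 7 1 6) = [4, 6, 2, 7, 9, 5, 0, 1, 8, 10, 3]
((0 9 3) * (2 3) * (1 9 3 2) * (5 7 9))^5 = (0 3)(1 5 7 9)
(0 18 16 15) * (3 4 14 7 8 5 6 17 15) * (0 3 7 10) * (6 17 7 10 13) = (0 18 16 10)(3 4 14 13 6 7 8 5 17 15) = [18, 1, 2, 4, 14, 17, 7, 8, 5, 9, 0, 11, 12, 6, 13, 3, 10, 15, 16]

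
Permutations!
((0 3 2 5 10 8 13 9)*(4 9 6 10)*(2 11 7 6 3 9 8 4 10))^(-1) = ((0 9)(2 5 10 4 8 13 3 11 7 6))^(-1) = (0 9)(2 6 7 11 3 13 8 4 10 5)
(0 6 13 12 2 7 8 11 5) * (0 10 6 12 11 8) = (0 12 2 7)(5 10 6 13 11) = [12, 1, 7, 3, 4, 10, 13, 0, 8, 9, 6, 5, 2, 11]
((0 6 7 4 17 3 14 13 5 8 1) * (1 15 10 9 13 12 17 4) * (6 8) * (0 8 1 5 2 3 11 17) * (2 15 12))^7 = ((0 1 8 12)(2 3 14)(5 6 7)(9 13 15 10)(11 17))^7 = (0 12 8 1)(2 3 14)(5 6 7)(9 10 15 13)(11 17)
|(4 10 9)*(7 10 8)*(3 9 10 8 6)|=4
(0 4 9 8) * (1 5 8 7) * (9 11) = (0 4 11 9 7 1 5 8) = [4, 5, 2, 3, 11, 8, 6, 1, 0, 7, 10, 9]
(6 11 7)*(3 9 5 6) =(3 9 5 6 11 7) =[0, 1, 2, 9, 4, 6, 11, 3, 8, 5, 10, 7]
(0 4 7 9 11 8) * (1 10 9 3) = (0 4 7 3 1 10 9 11 8) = [4, 10, 2, 1, 7, 5, 6, 3, 0, 11, 9, 8]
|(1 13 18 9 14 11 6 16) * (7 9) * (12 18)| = |(1 13 12 18 7 9 14 11 6 16)| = 10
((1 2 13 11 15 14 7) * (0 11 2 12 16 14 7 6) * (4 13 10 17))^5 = (17)(0 12 11 16 15 14 7 6 1) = ((0 11 15 7 1 12 16 14 6)(2 10 17 4 13))^5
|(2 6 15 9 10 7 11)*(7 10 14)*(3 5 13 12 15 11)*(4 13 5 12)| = 6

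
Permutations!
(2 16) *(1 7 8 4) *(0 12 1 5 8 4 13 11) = (0 12 1 7 4 5 8 13 11)(2 16) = [12, 7, 16, 3, 5, 8, 6, 4, 13, 9, 10, 0, 1, 11, 14, 15, 2]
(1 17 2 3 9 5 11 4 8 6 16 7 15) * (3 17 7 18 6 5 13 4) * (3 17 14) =(1 7 15)(2 14 3 9 13 4 8 5 11 17)(6 16 18) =[0, 7, 14, 9, 8, 11, 16, 15, 5, 13, 10, 17, 12, 4, 3, 1, 18, 2, 6]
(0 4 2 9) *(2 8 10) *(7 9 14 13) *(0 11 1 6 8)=(0 4)(1 6 8 10 2 14 13 7 9 11)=[4, 6, 14, 3, 0, 5, 8, 9, 10, 11, 2, 1, 12, 7, 13]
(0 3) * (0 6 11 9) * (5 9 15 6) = (0 3 5 9)(6 11 15) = [3, 1, 2, 5, 4, 9, 11, 7, 8, 0, 10, 15, 12, 13, 14, 6]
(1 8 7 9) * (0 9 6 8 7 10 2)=(0 9 1 7 6 8 10 2)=[9, 7, 0, 3, 4, 5, 8, 6, 10, 1, 2]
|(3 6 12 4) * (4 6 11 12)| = |(3 11 12 6 4)| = 5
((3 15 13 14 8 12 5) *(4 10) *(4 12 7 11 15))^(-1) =((3 4 10 12 5)(7 11 15 13 14 8))^(-1) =(3 5 12 10 4)(7 8 14 13 15 11)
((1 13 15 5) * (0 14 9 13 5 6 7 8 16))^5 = ((0 14 9 13 15 6 7 8 16)(1 5))^5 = (0 6 14 7 9 8 13 16 15)(1 5)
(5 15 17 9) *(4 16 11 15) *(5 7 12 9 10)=[0, 1, 2, 3, 16, 4, 6, 12, 8, 7, 5, 15, 9, 13, 14, 17, 11, 10]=(4 16 11 15 17 10 5)(7 12 9)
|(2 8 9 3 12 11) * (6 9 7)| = |(2 8 7 6 9 3 12 11)| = 8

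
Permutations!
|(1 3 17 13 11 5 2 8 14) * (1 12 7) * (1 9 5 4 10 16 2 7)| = |(1 3 17 13 11 4 10 16 2 8 14 12)(5 7 9)| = 12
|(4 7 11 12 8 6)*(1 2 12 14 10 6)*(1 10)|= 10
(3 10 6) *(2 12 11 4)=[0, 1, 12, 10, 2, 5, 3, 7, 8, 9, 6, 4, 11]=(2 12 11 4)(3 10 6)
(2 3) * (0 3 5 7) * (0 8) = (0 3 2 5 7 8) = [3, 1, 5, 2, 4, 7, 6, 8, 0]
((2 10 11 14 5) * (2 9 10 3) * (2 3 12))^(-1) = (2 12)(5 14 11 10 9) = ((2 12)(5 9 10 11 14))^(-1)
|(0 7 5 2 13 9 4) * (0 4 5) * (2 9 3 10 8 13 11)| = |(0 7)(2 11)(3 10 8 13)(5 9)| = 4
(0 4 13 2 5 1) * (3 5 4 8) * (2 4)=[8, 0, 2, 5, 13, 1, 6, 7, 3, 9, 10, 11, 12, 4]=(0 8 3 5 1)(4 13)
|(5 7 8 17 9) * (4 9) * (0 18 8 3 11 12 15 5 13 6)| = |(0 18 8 17 4 9 13 6)(3 11 12 15 5 7)| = 24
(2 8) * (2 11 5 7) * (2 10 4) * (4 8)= (2 4)(5 7 10 8 11)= [0, 1, 4, 3, 2, 7, 6, 10, 11, 9, 8, 5]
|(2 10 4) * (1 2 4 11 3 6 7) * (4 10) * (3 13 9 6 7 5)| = 11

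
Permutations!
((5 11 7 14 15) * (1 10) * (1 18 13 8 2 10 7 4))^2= (1 14 5 4 7 15 11)(2 18 8 10 13)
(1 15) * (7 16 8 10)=(1 15)(7 16 8 10)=[0, 15, 2, 3, 4, 5, 6, 16, 10, 9, 7, 11, 12, 13, 14, 1, 8]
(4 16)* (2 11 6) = [0, 1, 11, 3, 16, 5, 2, 7, 8, 9, 10, 6, 12, 13, 14, 15, 4] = (2 11 6)(4 16)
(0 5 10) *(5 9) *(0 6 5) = (0 9)(5 10 6) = [9, 1, 2, 3, 4, 10, 5, 7, 8, 0, 6]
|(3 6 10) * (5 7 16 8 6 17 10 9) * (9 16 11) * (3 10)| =|(3 17)(5 7 11 9)(6 16 8)| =12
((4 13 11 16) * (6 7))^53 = (4 13 11 16)(6 7)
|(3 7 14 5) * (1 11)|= |(1 11)(3 7 14 5)|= 4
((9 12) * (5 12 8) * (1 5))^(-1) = (1 8 9 12 5) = ((1 5 12 9 8))^(-1)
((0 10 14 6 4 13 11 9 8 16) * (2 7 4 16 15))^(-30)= ((0 10 14 6 16)(2 7 4 13 11 9 8 15))^(-30)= (16)(2 4 11 8)(7 13 9 15)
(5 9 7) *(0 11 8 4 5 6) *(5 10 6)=(0 11 8 4 10 6)(5 9 7)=[11, 1, 2, 3, 10, 9, 0, 5, 4, 7, 6, 8]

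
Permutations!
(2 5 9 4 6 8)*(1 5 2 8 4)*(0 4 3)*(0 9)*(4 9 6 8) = (0 9 1 5)(3 6)(4 8) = [9, 5, 2, 6, 8, 0, 3, 7, 4, 1]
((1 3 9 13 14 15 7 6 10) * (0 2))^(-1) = ((0 2)(1 3 9 13 14 15 7 6 10))^(-1) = (0 2)(1 10 6 7 15 14 13 9 3)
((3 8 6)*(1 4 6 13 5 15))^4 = (1 8)(3 15)(4 13)(5 6)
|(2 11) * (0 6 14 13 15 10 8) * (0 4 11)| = 10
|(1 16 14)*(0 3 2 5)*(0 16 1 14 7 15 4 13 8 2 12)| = |(0 3 12)(2 5 16 7 15 4 13 8)| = 24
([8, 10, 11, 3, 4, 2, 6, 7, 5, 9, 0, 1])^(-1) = (0 10 1 11 2 5 8)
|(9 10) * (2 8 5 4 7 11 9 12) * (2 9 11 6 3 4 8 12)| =|(2 12 9 10)(3 4 7 6)(5 8)| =4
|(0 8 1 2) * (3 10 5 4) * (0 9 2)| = |(0 8 1)(2 9)(3 10 5 4)| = 12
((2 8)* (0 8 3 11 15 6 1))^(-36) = (0 11)(1 3)(2 6)(8 15)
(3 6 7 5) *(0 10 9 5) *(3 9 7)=(0 10 7)(3 6)(5 9)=[10, 1, 2, 6, 4, 9, 3, 0, 8, 5, 7]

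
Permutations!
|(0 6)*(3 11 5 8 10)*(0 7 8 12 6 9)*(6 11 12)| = 8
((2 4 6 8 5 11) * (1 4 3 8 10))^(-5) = (11)(1 10 6 4)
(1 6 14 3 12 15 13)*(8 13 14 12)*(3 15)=[0, 6, 2, 8, 4, 5, 12, 7, 13, 9, 10, 11, 3, 1, 15, 14]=(1 6 12 3 8 13)(14 15)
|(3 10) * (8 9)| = 2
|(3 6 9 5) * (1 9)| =5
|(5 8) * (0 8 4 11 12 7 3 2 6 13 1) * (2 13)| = |(0 8 5 4 11 12 7 3 13 1)(2 6)| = 10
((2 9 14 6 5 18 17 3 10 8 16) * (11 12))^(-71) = ((2 9 14 6 5 18 17 3 10 8 16)(11 12))^(-71) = (2 17 9 3 14 10 6 8 5 16 18)(11 12)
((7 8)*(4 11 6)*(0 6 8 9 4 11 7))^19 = ((0 6 11 8)(4 7 9))^19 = (0 8 11 6)(4 7 9)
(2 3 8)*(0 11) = [11, 1, 3, 8, 4, 5, 6, 7, 2, 9, 10, 0] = (0 11)(2 3 8)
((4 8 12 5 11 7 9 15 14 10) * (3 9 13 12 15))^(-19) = ((3 9)(4 8 15 14 10)(5 11 7 13 12))^(-19) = (3 9)(4 8 15 14 10)(5 11 7 13 12)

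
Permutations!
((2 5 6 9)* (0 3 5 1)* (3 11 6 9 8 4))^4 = ((0 11 6 8 4 3 5 9 2 1))^4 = (0 4 2 6 5)(1 8 9 11 3)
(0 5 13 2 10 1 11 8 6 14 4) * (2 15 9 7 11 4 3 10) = [5, 4, 2, 10, 0, 13, 14, 11, 6, 7, 1, 8, 12, 15, 3, 9] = (0 5 13 15 9 7 11 8 6 14 3 10 1 4)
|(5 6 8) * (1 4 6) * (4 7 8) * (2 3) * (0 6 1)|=|(0 6 4 1 7 8 5)(2 3)|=14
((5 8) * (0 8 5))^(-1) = (0 8)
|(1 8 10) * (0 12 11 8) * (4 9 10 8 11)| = 6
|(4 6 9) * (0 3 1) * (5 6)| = 12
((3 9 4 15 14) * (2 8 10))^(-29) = (2 8 10)(3 9 4 15 14)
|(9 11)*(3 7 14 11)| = |(3 7 14 11 9)| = 5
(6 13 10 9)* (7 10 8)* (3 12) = (3 12)(6 13 8 7 10 9) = [0, 1, 2, 12, 4, 5, 13, 10, 7, 6, 9, 11, 3, 8]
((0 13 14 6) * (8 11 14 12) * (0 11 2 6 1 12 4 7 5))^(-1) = ((0 13 4 7 5)(1 12 8 2 6 11 14))^(-1) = (0 5 7 4 13)(1 14 11 6 2 8 12)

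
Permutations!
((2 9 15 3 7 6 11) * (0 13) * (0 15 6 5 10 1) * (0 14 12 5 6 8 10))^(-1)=(0 5 12 14 1 10 8 9 2 11 6 7 3 15 13)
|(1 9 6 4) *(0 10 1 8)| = 7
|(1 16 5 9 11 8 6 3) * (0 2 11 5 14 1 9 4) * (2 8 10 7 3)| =33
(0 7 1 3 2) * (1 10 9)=[7, 3, 0, 2, 4, 5, 6, 10, 8, 1, 9]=(0 7 10 9 1 3 2)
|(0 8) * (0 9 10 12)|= 5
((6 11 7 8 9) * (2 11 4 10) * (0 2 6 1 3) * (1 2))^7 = ((0 1 3)(2 11 7 8 9)(4 10 6))^7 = (0 1 3)(2 7 9 11 8)(4 10 6)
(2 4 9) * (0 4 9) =(0 4)(2 9) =[4, 1, 9, 3, 0, 5, 6, 7, 8, 2]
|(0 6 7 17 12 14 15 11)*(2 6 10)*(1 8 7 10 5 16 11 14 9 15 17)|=60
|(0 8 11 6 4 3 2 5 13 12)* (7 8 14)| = |(0 14 7 8 11 6 4 3 2 5 13 12)| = 12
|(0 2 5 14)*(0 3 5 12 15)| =|(0 2 12 15)(3 5 14)| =12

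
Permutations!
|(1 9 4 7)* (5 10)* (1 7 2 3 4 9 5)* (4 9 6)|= |(1 5 10)(2 3 9 6 4)|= 15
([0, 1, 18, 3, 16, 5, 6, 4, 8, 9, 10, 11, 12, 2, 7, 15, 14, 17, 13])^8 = (2 13 18)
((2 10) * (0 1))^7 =(0 1)(2 10) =((0 1)(2 10))^7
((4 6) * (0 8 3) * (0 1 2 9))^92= (0 3 2)(1 9 8)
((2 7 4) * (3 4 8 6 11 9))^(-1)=((2 7 8 6 11 9 3 4))^(-1)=(2 4 3 9 11 6 8 7)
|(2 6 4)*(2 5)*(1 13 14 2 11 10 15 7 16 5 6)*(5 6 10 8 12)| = |(1 13 14 2)(4 10 15 7 16 6)(5 11 8 12)| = 12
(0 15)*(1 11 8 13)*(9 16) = (0 15)(1 11 8 13)(9 16) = [15, 11, 2, 3, 4, 5, 6, 7, 13, 16, 10, 8, 12, 1, 14, 0, 9]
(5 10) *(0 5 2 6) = [5, 1, 6, 3, 4, 10, 0, 7, 8, 9, 2] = (0 5 10 2 6)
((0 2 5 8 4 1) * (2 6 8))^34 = ((0 6 8 4 1)(2 5))^34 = (0 1 4 8 6)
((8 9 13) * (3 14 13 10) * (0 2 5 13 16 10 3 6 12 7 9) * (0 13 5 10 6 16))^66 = (0 7 10 3 6)(2 9 16 14 12)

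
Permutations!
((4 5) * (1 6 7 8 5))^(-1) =((1 6 7 8 5 4))^(-1) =(1 4 5 8 7 6)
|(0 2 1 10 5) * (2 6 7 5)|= |(0 6 7 5)(1 10 2)|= 12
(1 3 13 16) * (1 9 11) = (1 3 13 16 9 11) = [0, 3, 2, 13, 4, 5, 6, 7, 8, 11, 10, 1, 12, 16, 14, 15, 9]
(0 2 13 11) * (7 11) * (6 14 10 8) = (0 2 13 7 11)(6 14 10 8) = [2, 1, 13, 3, 4, 5, 14, 11, 6, 9, 8, 0, 12, 7, 10]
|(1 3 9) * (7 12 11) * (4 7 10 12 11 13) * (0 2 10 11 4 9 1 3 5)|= |(0 2 10 12 13 9 3 1 5)(4 7)|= 18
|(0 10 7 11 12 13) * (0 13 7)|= 6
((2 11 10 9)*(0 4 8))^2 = (0 8 4)(2 10)(9 11)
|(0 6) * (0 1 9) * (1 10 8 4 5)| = |(0 6 10 8 4 5 1 9)| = 8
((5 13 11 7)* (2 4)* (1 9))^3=(1 9)(2 4)(5 7 11 13)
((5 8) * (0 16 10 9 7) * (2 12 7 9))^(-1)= (0 7 12 2 10 16)(5 8)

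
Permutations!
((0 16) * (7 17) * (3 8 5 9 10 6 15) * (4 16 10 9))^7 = (0 4 8 15 10 16 5 3 6)(7 17)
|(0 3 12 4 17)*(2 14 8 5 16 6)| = 30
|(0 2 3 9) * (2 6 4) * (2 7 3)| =|(0 6 4 7 3 9)| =6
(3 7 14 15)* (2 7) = (2 7 14 15 3) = [0, 1, 7, 2, 4, 5, 6, 14, 8, 9, 10, 11, 12, 13, 15, 3]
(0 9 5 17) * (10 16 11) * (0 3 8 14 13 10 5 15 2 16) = (0 9 15 2 16 11 5 17 3 8 14 13 10) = [9, 1, 16, 8, 4, 17, 6, 7, 14, 15, 0, 5, 12, 10, 13, 2, 11, 3]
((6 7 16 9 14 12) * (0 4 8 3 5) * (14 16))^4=((0 4 8 3 5)(6 7 14 12)(9 16))^4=(16)(0 5 3 8 4)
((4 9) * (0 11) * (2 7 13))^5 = (0 11)(2 13 7)(4 9)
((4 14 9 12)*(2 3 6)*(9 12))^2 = (2 6 3)(4 12 14)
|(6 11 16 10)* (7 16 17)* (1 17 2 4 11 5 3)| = 24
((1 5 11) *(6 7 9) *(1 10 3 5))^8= ((3 5 11 10)(6 7 9))^8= (11)(6 9 7)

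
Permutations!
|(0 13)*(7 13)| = 3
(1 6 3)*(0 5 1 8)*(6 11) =(0 5 1 11 6 3 8) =[5, 11, 2, 8, 4, 1, 3, 7, 0, 9, 10, 6]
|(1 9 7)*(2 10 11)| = |(1 9 7)(2 10 11)| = 3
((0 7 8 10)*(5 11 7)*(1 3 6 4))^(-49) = (0 10 8 7 11 5)(1 4 6 3)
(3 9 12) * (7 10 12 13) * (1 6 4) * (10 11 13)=(1 6 4)(3 9 10 12)(7 11 13)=[0, 6, 2, 9, 1, 5, 4, 11, 8, 10, 12, 13, 3, 7]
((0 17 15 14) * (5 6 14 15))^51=(0 17 5 6 14)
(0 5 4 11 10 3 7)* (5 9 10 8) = [9, 1, 2, 7, 11, 4, 6, 0, 5, 10, 3, 8] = (0 9 10 3 7)(4 11 8 5)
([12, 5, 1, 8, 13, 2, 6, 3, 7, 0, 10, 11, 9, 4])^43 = (0 12 9)(1 5 2)(3 8 7)(4 13)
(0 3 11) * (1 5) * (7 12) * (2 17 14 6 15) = (0 3 11)(1 5)(2 17 14 6 15)(7 12) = [3, 5, 17, 11, 4, 1, 15, 12, 8, 9, 10, 0, 7, 13, 6, 2, 16, 14]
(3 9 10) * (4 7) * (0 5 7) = (0 5 7 4)(3 9 10) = [5, 1, 2, 9, 0, 7, 6, 4, 8, 10, 3]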